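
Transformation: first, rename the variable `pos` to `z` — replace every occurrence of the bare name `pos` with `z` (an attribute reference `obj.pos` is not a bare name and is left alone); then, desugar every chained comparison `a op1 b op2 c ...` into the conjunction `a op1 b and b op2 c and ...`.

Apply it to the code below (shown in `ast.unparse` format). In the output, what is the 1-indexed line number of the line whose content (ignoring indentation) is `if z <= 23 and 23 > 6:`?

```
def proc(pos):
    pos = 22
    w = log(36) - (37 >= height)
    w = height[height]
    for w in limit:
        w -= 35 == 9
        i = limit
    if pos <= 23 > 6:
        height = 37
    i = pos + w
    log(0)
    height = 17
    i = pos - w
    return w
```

8

Transformed code:
def proc(z):
    z = 22
    w = log(36) - (37 >= height)
    w = height[height]
    for w in limit:
        w -= 35 == 9
        i = limit
    if z <= 23 and 23 > 6:
        height = 37
    i = z + w
    log(0)
    height = 17
    i = z - w
    return w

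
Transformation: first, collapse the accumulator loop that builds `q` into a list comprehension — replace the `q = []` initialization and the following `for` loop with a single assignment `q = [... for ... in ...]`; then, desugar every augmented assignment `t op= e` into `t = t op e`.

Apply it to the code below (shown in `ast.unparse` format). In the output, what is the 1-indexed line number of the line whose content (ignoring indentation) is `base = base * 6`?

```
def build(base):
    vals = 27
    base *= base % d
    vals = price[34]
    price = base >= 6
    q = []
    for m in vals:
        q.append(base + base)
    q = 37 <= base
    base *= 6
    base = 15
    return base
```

Transformed code:
def build(base):
    vals = 27
    base = base * (base % d)
    vals = price[34]
    price = base >= 6
    q = [base + base for m in vals]
    q = 37 <= base
    base = base * 6
    base = 15
    return base

8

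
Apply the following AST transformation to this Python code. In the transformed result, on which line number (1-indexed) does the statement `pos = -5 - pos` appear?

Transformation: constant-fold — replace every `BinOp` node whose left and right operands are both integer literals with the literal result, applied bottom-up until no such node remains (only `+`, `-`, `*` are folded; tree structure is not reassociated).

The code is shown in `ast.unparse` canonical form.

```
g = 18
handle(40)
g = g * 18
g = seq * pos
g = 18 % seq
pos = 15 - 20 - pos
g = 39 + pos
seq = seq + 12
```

Transformed code:
g = 18
handle(40)
g = g * 18
g = seq * pos
g = 18 % seq
pos = -5 - pos
g = 39 + pos
seq = seq + 12

6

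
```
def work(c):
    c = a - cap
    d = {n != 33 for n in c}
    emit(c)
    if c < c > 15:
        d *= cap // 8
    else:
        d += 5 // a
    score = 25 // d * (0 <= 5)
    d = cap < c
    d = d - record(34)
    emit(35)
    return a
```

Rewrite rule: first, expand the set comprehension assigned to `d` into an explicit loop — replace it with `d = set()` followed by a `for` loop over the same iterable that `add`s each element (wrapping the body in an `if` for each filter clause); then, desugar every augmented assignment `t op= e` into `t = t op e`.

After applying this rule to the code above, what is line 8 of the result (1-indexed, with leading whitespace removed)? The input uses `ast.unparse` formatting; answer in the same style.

d = d * (cap // 8)

Transformed code:
def work(c):
    c = a - cap
    d = set()
    for n in c:
        d.add(n != 33)
    emit(c)
    if c < c > 15:
        d = d * (cap // 8)
    else:
        d = d + 5 // a
    score = 25 // d * (0 <= 5)
    d = cap < c
    d = d - record(34)
    emit(35)
    return a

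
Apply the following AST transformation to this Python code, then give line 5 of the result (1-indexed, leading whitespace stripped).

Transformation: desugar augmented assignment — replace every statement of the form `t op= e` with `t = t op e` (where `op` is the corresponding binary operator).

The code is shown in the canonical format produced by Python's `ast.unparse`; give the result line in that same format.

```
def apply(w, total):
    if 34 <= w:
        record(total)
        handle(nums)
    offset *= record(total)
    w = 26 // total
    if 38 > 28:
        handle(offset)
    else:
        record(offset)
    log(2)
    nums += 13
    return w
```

Transformed code:
def apply(w, total):
    if 34 <= w:
        record(total)
        handle(nums)
    offset = offset * record(total)
    w = 26 // total
    if 38 > 28:
        handle(offset)
    else:
        record(offset)
    log(2)
    nums = nums + 13
    return w

offset = offset * record(total)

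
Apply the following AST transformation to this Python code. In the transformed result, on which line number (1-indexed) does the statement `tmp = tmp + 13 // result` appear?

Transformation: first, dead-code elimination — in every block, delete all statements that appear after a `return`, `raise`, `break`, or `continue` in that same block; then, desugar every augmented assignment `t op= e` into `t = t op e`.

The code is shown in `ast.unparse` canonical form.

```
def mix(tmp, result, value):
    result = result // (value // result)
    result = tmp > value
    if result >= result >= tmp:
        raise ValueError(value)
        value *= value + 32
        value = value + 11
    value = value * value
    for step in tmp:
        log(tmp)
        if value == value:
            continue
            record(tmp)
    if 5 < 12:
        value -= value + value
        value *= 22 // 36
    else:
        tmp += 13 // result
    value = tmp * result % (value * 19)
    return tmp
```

15

Transformed code:
def mix(tmp, result, value):
    result = result // (value // result)
    result = tmp > value
    if result >= result >= tmp:
        raise ValueError(value)
    value = value * value
    for step in tmp:
        log(tmp)
        if value == value:
            continue
    if 5 < 12:
        value = value - (value + value)
        value = value * (22 // 36)
    else:
        tmp = tmp + 13 // result
    value = tmp * result % (value * 19)
    return tmp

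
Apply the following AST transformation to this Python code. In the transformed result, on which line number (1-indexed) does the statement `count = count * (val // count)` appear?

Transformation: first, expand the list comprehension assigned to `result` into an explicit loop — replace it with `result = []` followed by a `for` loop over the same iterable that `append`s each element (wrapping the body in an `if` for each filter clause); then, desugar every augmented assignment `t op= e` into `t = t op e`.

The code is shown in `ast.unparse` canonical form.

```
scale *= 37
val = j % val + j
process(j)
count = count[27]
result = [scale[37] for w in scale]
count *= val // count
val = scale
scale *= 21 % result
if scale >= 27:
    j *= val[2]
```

8

Transformed code:
scale = scale * 37
val = j % val + j
process(j)
count = count[27]
result = []
for w in scale:
    result.append(scale[37])
count = count * (val // count)
val = scale
scale = scale * (21 % result)
if scale >= 27:
    j = j * val[2]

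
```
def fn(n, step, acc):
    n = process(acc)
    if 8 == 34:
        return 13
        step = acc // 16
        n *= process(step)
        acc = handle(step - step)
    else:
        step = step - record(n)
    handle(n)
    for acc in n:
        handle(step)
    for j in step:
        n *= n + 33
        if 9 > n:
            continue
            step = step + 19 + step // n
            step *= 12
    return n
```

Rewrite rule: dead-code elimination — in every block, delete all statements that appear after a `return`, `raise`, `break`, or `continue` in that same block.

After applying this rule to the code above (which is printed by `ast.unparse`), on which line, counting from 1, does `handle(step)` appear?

Transformed code:
def fn(n, step, acc):
    n = process(acc)
    if 8 == 34:
        return 13
    else:
        step = step - record(n)
    handle(n)
    for acc in n:
        handle(step)
    for j in step:
        n *= n + 33
        if 9 > n:
            continue
    return n

9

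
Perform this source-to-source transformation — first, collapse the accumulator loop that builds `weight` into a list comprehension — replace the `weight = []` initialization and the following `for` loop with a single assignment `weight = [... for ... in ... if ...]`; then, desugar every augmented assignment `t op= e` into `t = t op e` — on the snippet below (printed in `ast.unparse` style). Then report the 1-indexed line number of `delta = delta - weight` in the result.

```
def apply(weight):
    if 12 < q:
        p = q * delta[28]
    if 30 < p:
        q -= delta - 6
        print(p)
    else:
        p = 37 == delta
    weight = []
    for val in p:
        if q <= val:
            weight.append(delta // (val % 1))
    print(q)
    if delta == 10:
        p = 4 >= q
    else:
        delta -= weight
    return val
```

14

Transformed code:
def apply(weight):
    if 12 < q:
        p = q * delta[28]
    if 30 < p:
        q = q - (delta - 6)
        print(p)
    else:
        p = 37 == delta
    weight = [delta // (val % 1) for val in p if q <= val]
    print(q)
    if delta == 10:
        p = 4 >= q
    else:
        delta = delta - weight
    return val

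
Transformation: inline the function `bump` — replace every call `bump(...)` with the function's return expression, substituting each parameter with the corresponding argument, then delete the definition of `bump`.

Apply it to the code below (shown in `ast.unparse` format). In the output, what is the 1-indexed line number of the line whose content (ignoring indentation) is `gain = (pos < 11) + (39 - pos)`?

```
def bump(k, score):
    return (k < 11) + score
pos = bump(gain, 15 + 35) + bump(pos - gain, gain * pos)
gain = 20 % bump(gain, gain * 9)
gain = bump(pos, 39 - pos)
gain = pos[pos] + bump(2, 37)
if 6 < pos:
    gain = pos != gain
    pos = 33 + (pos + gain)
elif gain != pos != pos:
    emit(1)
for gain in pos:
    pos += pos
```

Transformed code:
pos = (gain < 11) + (15 + 35) + ((pos - gain < 11) + gain * pos)
gain = 20 % ((gain < 11) + gain * 9)
gain = (pos < 11) + (39 - pos)
gain = pos[pos] + ((2 < 11) + 37)
if 6 < pos:
    gain = pos != gain
    pos = 33 + (pos + gain)
elif gain != pos != pos:
    emit(1)
for gain in pos:
    pos += pos

3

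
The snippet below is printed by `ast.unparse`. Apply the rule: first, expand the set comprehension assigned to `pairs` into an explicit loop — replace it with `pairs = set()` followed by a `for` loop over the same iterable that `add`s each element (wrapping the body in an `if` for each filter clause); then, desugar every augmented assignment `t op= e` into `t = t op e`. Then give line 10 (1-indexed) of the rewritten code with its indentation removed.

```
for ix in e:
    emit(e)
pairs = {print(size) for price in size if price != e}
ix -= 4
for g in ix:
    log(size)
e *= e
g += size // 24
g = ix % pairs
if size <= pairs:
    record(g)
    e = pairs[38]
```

Transformed code:
for ix in e:
    emit(e)
pairs = set()
for price in size:
    if price != e:
        pairs.add(print(size))
ix = ix - 4
for g in ix:
    log(size)
e = e * e
g = g + size // 24
g = ix % pairs
if size <= pairs:
    record(g)
    e = pairs[38]

e = e * e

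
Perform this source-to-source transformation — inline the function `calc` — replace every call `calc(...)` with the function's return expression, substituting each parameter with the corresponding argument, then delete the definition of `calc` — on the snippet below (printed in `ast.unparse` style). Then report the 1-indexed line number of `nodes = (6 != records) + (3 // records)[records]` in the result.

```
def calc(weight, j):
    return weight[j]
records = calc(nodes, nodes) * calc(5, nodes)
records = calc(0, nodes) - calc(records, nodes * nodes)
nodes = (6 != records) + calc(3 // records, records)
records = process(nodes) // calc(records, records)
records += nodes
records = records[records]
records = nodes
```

3

Transformed code:
records = nodes[nodes] * 5[nodes]
records = 0[nodes] - records[nodes * nodes]
nodes = (6 != records) + (3 // records)[records]
records = process(nodes) // records[records]
records += nodes
records = records[records]
records = nodes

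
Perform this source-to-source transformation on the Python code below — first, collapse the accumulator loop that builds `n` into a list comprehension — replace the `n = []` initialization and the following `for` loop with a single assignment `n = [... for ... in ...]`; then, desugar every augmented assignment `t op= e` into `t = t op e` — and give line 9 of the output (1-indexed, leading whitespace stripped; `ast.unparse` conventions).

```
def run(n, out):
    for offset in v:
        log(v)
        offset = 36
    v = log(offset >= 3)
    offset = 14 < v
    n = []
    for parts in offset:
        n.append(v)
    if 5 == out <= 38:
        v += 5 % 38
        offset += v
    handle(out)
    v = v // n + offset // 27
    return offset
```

v = v + 5 % 38

Transformed code:
def run(n, out):
    for offset in v:
        log(v)
        offset = 36
    v = log(offset >= 3)
    offset = 14 < v
    n = [v for parts in offset]
    if 5 == out <= 38:
        v = v + 5 % 38
        offset = offset + v
    handle(out)
    v = v // n + offset // 27
    return offset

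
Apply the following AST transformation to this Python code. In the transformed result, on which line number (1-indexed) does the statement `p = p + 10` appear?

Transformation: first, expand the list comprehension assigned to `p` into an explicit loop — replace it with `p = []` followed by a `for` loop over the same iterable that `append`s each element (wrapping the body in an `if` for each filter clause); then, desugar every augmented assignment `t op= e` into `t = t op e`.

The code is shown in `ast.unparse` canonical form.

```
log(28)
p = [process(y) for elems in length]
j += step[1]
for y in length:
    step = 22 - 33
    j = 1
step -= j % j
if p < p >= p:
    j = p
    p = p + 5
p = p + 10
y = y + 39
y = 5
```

13

Transformed code:
log(28)
p = []
for elems in length:
    p.append(process(y))
j = j + step[1]
for y in length:
    step = 22 - 33
    j = 1
step = step - j % j
if p < p >= p:
    j = p
    p = p + 5
p = p + 10
y = y + 39
y = 5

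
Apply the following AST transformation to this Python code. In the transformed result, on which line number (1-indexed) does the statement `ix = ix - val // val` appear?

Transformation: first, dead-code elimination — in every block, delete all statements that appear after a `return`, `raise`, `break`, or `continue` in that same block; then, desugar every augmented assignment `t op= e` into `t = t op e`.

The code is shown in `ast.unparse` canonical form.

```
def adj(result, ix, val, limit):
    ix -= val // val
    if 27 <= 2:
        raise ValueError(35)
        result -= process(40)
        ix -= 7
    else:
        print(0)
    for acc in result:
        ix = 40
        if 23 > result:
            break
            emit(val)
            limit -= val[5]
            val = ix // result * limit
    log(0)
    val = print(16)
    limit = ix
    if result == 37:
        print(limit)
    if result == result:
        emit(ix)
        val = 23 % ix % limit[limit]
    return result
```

Transformed code:
def adj(result, ix, val, limit):
    ix = ix - val // val
    if 27 <= 2:
        raise ValueError(35)
    else:
        print(0)
    for acc in result:
        ix = 40
        if 23 > result:
            break
    log(0)
    val = print(16)
    limit = ix
    if result == 37:
        print(limit)
    if result == result:
        emit(ix)
        val = 23 % ix % limit[limit]
    return result

2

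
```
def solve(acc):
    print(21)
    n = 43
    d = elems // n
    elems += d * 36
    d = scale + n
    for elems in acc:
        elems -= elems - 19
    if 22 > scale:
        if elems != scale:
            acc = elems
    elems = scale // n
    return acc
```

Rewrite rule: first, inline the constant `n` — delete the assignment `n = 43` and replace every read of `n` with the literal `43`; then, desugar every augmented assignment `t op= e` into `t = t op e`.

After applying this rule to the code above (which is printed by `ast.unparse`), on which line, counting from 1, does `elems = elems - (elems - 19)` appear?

7

Transformed code:
def solve(acc):
    print(21)
    d = elems // 43
    elems = elems + d * 36
    d = scale + 43
    for elems in acc:
        elems = elems - (elems - 19)
    if 22 > scale:
        if elems != scale:
            acc = elems
    elems = scale // 43
    return acc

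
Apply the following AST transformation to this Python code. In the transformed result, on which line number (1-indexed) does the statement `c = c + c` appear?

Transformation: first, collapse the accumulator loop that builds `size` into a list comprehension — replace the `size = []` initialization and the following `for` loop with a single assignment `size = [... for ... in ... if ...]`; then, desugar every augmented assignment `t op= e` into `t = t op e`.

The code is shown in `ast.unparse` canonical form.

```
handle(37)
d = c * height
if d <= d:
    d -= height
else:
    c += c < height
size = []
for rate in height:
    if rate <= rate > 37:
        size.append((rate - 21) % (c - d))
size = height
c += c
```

Transformed code:
handle(37)
d = c * height
if d <= d:
    d = d - height
else:
    c = c + (c < height)
size = [(rate - 21) % (c - d) for rate in height if rate <= rate > 37]
size = height
c = c + c

9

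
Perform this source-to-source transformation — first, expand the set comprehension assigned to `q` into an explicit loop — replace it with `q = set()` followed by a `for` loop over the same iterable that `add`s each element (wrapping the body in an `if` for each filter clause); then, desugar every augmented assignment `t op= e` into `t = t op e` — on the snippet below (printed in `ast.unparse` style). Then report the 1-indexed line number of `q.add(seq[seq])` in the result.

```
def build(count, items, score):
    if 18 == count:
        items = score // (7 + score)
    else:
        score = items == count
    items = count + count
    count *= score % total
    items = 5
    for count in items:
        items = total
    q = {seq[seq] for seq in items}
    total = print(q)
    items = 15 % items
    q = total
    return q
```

13

Transformed code:
def build(count, items, score):
    if 18 == count:
        items = score // (7 + score)
    else:
        score = items == count
    items = count + count
    count = count * (score % total)
    items = 5
    for count in items:
        items = total
    q = set()
    for seq in items:
        q.add(seq[seq])
    total = print(q)
    items = 15 % items
    q = total
    return q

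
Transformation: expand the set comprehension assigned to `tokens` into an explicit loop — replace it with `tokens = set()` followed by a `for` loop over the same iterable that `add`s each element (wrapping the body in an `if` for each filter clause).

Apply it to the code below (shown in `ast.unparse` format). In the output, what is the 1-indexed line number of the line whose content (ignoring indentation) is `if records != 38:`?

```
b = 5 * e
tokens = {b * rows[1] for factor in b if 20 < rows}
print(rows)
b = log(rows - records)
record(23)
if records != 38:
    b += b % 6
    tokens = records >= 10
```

Transformed code:
b = 5 * e
tokens = set()
for factor in b:
    if 20 < rows:
        tokens.add(b * rows[1])
print(rows)
b = log(rows - records)
record(23)
if records != 38:
    b += b % 6
    tokens = records >= 10

9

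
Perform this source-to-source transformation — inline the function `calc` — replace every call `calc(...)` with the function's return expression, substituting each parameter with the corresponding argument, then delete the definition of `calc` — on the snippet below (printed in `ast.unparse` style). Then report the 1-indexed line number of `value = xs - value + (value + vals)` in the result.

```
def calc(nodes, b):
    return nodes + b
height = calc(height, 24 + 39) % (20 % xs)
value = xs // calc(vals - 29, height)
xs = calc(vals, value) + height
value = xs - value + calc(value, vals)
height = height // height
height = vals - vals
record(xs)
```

4

Transformed code:
height = (height + (24 + 39)) % (20 % xs)
value = xs // (vals - 29 + height)
xs = vals + value + height
value = xs - value + (value + vals)
height = height // height
height = vals - vals
record(xs)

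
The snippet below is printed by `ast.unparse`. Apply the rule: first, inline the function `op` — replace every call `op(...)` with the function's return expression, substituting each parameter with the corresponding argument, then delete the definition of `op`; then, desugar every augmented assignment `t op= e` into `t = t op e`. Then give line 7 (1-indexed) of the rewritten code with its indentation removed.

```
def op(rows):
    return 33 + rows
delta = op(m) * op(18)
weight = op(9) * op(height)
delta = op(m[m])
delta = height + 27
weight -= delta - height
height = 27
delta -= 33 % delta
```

Transformed code:
delta = (33 + m) * (33 + 18)
weight = (33 + 9) * (33 + height)
delta = 33 + m[m]
delta = height + 27
weight = weight - (delta - height)
height = 27
delta = delta - 33 % delta

delta = delta - 33 % delta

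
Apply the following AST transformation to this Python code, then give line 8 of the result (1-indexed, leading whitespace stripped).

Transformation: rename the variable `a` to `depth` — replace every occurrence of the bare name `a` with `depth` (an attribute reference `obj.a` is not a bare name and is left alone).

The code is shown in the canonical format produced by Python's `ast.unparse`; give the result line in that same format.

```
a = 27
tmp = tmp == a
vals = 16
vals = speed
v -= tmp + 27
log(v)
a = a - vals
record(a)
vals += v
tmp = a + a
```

Transformed code:
depth = 27
tmp = tmp == depth
vals = 16
vals = speed
v -= tmp + 27
log(v)
depth = depth - vals
record(depth)
vals += v
tmp = depth + depth

record(depth)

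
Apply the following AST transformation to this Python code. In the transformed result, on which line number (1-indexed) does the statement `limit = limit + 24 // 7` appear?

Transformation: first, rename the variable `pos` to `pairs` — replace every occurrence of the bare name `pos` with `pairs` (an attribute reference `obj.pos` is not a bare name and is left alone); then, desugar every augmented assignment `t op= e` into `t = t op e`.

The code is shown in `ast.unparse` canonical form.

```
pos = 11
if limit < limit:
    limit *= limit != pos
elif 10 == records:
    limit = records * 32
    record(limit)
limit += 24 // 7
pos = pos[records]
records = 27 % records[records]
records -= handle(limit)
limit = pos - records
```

Transformed code:
pairs = 11
if limit < limit:
    limit = limit * (limit != pairs)
elif 10 == records:
    limit = records * 32
    record(limit)
limit = limit + 24 // 7
pairs = pairs[records]
records = 27 % records[records]
records = records - handle(limit)
limit = pairs - records

7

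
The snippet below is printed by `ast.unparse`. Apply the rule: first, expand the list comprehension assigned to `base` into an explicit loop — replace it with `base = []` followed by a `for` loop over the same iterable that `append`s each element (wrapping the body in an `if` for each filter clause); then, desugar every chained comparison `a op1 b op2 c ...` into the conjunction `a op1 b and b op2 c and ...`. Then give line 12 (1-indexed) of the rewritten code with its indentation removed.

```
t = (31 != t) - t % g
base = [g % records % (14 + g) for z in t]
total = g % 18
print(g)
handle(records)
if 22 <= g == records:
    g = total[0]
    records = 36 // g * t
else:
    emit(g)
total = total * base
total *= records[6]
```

emit(g)

Transformed code:
t = (31 != t) - t % g
base = []
for z in t:
    base.append(g % records % (14 + g))
total = g % 18
print(g)
handle(records)
if 22 <= g and g == records:
    g = total[0]
    records = 36 // g * t
else:
    emit(g)
total = total * base
total *= records[6]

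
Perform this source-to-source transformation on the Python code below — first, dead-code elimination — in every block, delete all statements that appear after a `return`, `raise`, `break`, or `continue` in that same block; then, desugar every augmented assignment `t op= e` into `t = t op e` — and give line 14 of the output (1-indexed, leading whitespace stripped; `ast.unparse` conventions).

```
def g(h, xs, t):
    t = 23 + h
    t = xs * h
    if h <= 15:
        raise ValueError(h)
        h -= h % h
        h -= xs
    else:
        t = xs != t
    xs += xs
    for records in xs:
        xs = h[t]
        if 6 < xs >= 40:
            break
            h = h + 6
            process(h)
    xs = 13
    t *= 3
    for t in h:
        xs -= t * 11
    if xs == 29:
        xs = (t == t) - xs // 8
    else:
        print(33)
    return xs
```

Transformed code:
def g(h, xs, t):
    t = 23 + h
    t = xs * h
    if h <= 15:
        raise ValueError(h)
    else:
        t = xs != t
    xs = xs + xs
    for records in xs:
        xs = h[t]
        if 6 < xs >= 40:
            break
    xs = 13
    t = t * 3
    for t in h:
        xs = xs - t * 11
    if xs == 29:
        xs = (t == t) - xs // 8
    else:
        print(33)
    return xs

t = t * 3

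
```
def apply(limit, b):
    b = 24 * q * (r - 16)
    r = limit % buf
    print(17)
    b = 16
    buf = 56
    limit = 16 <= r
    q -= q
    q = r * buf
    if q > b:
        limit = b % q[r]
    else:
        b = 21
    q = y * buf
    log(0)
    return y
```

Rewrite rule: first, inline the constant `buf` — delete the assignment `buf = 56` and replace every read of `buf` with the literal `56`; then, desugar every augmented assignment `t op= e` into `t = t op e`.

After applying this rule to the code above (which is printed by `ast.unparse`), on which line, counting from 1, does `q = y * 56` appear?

13

Transformed code:
def apply(limit, b):
    b = 24 * q * (r - 16)
    r = limit % 56
    print(17)
    b = 16
    limit = 16 <= r
    q = q - q
    q = r * 56
    if q > b:
        limit = b % q[r]
    else:
        b = 21
    q = y * 56
    log(0)
    return y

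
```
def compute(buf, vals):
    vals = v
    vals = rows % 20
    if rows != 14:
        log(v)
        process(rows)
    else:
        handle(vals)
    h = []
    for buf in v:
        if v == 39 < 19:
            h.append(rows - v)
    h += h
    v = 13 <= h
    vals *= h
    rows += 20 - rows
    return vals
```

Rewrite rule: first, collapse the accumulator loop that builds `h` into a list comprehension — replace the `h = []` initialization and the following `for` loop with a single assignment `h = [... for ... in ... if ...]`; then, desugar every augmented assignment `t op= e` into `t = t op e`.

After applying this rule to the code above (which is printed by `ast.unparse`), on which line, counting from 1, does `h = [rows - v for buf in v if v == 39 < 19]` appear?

Transformed code:
def compute(buf, vals):
    vals = v
    vals = rows % 20
    if rows != 14:
        log(v)
        process(rows)
    else:
        handle(vals)
    h = [rows - v for buf in v if v == 39 < 19]
    h = h + h
    v = 13 <= h
    vals = vals * h
    rows = rows + (20 - rows)
    return vals

9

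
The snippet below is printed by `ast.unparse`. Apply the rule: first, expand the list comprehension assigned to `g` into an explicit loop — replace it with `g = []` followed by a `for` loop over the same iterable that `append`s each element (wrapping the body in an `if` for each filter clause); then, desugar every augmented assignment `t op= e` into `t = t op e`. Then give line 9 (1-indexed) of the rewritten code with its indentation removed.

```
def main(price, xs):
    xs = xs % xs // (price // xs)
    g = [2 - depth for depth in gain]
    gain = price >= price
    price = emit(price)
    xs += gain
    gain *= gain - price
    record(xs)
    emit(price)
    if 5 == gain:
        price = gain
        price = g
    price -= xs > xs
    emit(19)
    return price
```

gain = gain * (gain - price)

Transformed code:
def main(price, xs):
    xs = xs % xs // (price // xs)
    g = []
    for depth in gain:
        g.append(2 - depth)
    gain = price >= price
    price = emit(price)
    xs = xs + gain
    gain = gain * (gain - price)
    record(xs)
    emit(price)
    if 5 == gain:
        price = gain
        price = g
    price = price - (xs > xs)
    emit(19)
    return price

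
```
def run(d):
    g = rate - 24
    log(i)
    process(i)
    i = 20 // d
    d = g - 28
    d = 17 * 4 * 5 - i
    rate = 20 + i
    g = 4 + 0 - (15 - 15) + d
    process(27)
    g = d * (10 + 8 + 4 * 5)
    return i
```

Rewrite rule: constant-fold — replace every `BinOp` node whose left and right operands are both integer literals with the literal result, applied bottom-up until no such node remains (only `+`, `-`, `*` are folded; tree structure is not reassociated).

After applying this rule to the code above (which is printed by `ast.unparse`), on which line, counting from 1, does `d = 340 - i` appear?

7

Transformed code:
def run(d):
    g = rate - 24
    log(i)
    process(i)
    i = 20 // d
    d = g - 28
    d = 340 - i
    rate = 20 + i
    g = 4 + d
    process(27)
    g = d * 38
    return i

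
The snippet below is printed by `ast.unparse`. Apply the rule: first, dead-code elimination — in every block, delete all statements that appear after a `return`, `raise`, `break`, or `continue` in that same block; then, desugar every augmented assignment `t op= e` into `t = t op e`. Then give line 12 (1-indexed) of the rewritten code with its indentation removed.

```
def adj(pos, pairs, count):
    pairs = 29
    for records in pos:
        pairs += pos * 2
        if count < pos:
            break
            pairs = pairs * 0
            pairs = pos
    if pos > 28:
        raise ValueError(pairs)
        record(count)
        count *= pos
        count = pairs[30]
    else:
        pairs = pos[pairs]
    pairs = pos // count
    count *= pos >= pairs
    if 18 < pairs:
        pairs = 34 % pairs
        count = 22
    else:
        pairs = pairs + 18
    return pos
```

count = count * (pos >= pairs)

Transformed code:
def adj(pos, pairs, count):
    pairs = 29
    for records in pos:
        pairs = pairs + pos * 2
        if count < pos:
            break
    if pos > 28:
        raise ValueError(pairs)
    else:
        pairs = pos[pairs]
    pairs = pos // count
    count = count * (pos >= pairs)
    if 18 < pairs:
        pairs = 34 % pairs
        count = 22
    else:
        pairs = pairs + 18
    return pos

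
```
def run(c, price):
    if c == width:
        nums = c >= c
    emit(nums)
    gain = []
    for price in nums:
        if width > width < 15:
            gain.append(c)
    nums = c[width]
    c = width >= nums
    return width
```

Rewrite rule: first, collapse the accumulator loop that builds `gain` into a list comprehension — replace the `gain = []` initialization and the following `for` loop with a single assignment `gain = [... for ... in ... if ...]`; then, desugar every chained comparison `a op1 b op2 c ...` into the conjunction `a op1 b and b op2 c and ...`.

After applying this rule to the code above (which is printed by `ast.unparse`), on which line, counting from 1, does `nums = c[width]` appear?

Transformed code:
def run(c, price):
    if c == width:
        nums = c >= c
    emit(nums)
    gain = [c for price in nums if width > width and width < 15]
    nums = c[width]
    c = width >= nums
    return width

6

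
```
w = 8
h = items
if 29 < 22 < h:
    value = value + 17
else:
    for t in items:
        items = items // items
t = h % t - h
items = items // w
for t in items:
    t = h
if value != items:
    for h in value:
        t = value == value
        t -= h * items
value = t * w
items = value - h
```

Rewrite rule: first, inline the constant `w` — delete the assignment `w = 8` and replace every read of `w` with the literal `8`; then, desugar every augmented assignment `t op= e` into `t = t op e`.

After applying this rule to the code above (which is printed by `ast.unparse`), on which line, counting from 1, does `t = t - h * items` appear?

14

Transformed code:
h = items
if 29 < 22 < h:
    value = value + 17
else:
    for t in items:
        items = items // items
t = h % t - h
items = items // 8
for t in items:
    t = h
if value != items:
    for h in value:
        t = value == value
        t = t - h * items
value = t * 8
items = value - h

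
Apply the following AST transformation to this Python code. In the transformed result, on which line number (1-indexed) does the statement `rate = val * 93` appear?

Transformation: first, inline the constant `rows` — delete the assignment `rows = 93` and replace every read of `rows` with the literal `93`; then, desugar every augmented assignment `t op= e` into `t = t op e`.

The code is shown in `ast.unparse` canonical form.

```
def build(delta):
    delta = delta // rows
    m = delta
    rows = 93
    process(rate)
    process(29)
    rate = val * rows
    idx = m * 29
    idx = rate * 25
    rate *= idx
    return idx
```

Transformed code:
def build(delta):
    delta = delta // 93
    m = delta
    process(rate)
    process(29)
    rate = val * 93
    idx = m * 29
    idx = rate * 25
    rate = rate * idx
    return idx

6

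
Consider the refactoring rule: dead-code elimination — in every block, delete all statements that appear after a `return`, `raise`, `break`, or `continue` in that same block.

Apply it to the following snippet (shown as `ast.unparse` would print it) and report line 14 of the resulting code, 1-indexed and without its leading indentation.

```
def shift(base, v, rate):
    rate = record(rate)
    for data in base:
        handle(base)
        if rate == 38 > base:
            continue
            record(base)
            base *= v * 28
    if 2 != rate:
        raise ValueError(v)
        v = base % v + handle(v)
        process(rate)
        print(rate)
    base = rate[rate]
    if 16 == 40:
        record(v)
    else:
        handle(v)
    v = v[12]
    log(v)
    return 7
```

v = v[12]

Transformed code:
def shift(base, v, rate):
    rate = record(rate)
    for data in base:
        handle(base)
        if rate == 38 > base:
            continue
    if 2 != rate:
        raise ValueError(v)
    base = rate[rate]
    if 16 == 40:
        record(v)
    else:
        handle(v)
    v = v[12]
    log(v)
    return 7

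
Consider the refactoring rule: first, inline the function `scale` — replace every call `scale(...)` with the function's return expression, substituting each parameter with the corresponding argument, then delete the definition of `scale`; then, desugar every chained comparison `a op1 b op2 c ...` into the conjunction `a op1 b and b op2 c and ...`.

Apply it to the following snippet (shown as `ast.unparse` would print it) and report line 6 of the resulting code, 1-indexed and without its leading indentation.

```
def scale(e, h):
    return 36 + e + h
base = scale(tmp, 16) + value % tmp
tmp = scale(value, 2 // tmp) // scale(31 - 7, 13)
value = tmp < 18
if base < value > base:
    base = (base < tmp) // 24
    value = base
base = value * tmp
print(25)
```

value = base

Transformed code:
base = 36 + tmp + 16 + value % tmp
tmp = (36 + value + 2 // tmp) // (36 + (31 - 7) + 13)
value = tmp < 18
if base < value and value > base:
    base = (base < tmp) // 24
    value = base
base = value * tmp
print(25)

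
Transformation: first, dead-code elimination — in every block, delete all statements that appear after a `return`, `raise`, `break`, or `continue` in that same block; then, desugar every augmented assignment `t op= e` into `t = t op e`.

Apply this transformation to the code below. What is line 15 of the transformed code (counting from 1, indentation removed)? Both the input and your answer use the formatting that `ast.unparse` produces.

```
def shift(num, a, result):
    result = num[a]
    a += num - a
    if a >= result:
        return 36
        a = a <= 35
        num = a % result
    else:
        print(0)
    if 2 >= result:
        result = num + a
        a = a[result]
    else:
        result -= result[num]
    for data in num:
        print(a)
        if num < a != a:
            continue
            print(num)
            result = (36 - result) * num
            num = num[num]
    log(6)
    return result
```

Transformed code:
def shift(num, a, result):
    result = num[a]
    a = a + (num - a)
    if a >= result:
        return 36
    else:
        print(0)
    if 2 >= result:
        result = num + a
        a = a[result]
    else:
        result = result - result[num]
    for data in num:
        print(a)
        if num < a != a:
            continue
    log(6)
    return result

if num < a != a:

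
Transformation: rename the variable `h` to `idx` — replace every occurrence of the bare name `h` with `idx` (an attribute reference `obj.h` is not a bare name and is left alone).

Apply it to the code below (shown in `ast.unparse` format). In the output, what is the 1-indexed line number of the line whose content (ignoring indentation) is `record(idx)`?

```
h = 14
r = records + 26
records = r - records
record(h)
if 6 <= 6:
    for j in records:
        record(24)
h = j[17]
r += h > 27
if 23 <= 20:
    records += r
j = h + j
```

4

Transformed code:
idx = 14
r = records + 26
records = r - records
record(idx)
if 6 <= 6:
    for j in records:
        record(24)
idx = j[17]
r += idx > 27
if 23 <= 20:
    records += r
j = idx + j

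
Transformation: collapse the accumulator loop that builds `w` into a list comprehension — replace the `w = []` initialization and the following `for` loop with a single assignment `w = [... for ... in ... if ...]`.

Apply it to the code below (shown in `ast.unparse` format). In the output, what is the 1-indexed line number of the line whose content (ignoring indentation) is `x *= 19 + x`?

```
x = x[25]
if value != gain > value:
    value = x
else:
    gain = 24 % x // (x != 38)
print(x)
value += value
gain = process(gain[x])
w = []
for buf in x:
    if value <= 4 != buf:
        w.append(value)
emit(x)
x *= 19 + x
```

Transformed code:
x = x[25]
if value != gain > value:
    value = x
else:
    gain = 24 % x // (x != 38)
print(x)
value += value
gain = process(gain[x])
w = [value for buf in x if value <= 4 != buf]
emit(x)
x *= 19 + x

11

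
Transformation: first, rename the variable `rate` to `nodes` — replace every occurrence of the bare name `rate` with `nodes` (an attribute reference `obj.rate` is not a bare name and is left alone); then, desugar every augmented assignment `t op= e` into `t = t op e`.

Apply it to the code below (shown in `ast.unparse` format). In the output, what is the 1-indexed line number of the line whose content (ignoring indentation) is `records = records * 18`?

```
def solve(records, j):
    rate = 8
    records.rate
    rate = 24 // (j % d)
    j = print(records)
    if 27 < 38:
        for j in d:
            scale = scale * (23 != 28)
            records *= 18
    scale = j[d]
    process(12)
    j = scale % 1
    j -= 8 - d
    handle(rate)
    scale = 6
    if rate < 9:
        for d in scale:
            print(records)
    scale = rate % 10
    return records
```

9

Transformed code:
def solve(records, j):
    nodes = 8
    records.rate
    nodes = 24 // (j % d)
    j = print(records)
    if 27 < 38:
        for j in d:
            scale = scale * (23 != 28)
            records = records * 18
    scale = j[d]
    process(12)
    j = scale % 1
    j = j - (8 - d)
    handle(nodes)
    scale = 6
    if nodes < 9:
        for d in scale:
            print(records)
    scale = nodes % 10
    return records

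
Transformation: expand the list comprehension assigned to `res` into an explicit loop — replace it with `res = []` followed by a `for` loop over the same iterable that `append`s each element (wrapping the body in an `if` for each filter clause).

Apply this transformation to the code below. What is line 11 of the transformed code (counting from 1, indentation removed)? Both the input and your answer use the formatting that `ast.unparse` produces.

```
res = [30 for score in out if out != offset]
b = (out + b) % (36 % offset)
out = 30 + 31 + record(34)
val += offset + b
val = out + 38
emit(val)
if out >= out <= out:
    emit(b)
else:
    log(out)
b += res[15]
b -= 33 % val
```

Transformed code:
res = []
for score in out:
    if out != offset:
        res.append(30)
b = (out + b) % (36 % offset)
out = 30 + 31 + record(34)
val += offset + b
val = out + 38
emit(val)
if out >= out <= out:
    emit(b)
else:
    log(out)
b += res[15]
b -= 33 % val

emit(b)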